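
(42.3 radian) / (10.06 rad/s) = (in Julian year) 1.332e-07. Check: 42.3 radian = 42.3 rad. 10.06 rad/s is already in rad/s. Combine: 42.3 rad / 10.06 rad/s = 4.2047714 s. 1 Julian year = 31557600 s, so 4.2047714 s = 4.2047714 / 31557600 = 1.3324116e-07 Julian year ≈ 1.332e-07 Julian year (4 s.f.).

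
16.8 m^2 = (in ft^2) 180.8. Check: 1 ft^2 = 0.09290304 m^2, so 16.8 m^2 = 16.8 / 0.09290304 = 180.8337 ft^2 ≈ 180.8 ft^2 (4 s.f.).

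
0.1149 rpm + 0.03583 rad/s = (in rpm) 1 rpm = 0.10471976 rad/s, so 0.1149 rpm = 0.1149 * 0.10471976 = 0.0120323 rad/s. 0.03583 rad/s is already in rad/s. Sum: 0.0120323 + 0.03583 = 0.0478623 rad/s. 1 rpm = 0.10471976 rad/s, so 0.0478623 rad/s = 0.0478623 / 0.10471976 = 0.4570513 rpm ≈ 0.4571 rpm (4 s.f.). Final answer: 0.4571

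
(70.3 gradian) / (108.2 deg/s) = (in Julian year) 1 gradian = 0.015707963 rad, so 70.3 gradian = 70.3 * 0.015707963 = 1.1042698 rad. 1 deg/s = 0.017453293 rad/s, so 108.2 deg/s = 108.2 * 0.017453293 = 1.8884463 rad/s. Combine: 1.1042698 rad / 1.8884463 rad/s = 0.58475046 s. 1 Julian year = 31557600 s, so 0.58475046 s = 0.58475046 / 31557600 = 1.8529624e-08 Julian year ≈ 1.853e-08 Julian year (4 s.f.). Final answer: 1.853e-08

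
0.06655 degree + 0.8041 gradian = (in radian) 0.01379. Check: 1 degree = 0.017453293 rad, so 0.06655 degree = 0.06655 * 0.017453293 = 0.0011615166 rad. 1 gradian = 0.015707963 rad, so 0.8041 gradian = 0.8041 * 0.015707963 = 0.012630773 rad. Sum: 0.0011615166 + 0.012630773 = 0.01379229 rad. 0.01379229 rad = 0.01379229 radian ≈ 0.01379 radian (4 s.f.).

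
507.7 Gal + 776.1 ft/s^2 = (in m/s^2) 241.6. Check: 1 Gal = 0.01 m/s^2, so 507.7 Gal = 507.7 * 0.01 = 5.077 m/s^2. 1 ft/s^2 = 0.3048 m/s^2, so 776.1 ft/s^2 = 776.1 * 0.3048 = 236.55528 m/s^2. Sum: 5.077 + 236.55528 = 241.63228 m/s^2. Result: 241.63228 m/s^2 ≈ 241.6 m/s^2 (4 s.f.).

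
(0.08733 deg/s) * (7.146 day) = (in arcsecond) 1 deg/s = 0.017453293 rad/s, so 0.08733 deg/s = 0.08733 * 0.017453293 = 0.001524196 rad/s. 1 day = 86400 s, so 7.146 day = 7.146 * 86400 = 617414.4 s. Combine: 0.001524196 rad/s * 617414.4 s = 941.06058 rad. 1 arcsecond = 4.8481368e-06 rad, so 941.06058 rad = 941.06058 / 4.8481368e-06 = 1.9410768e+08 arcsecond ≈ 1.941e+08 arcsecond (4 s.f.). Final answer: 1.941e+08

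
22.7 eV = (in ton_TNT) 8.692e-28. Check: 1 eV = 1.6021766e-19 J, so 22.7 eV = 22.7 * 1.6021766e-19 = 3.636941e-18 J. 1 ton_TNT = 4.184e+09 J, so 3.636941e-18 J = 3.636941e-18 / 4.184e+09 = 8.6924975e-28 ton_TNT ≈ 8.692e-28 ton_TNT (4 s.f.).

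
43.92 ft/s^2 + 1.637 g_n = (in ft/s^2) 96.59. Check: 1 ft/s^2 = 0.3048 m/s^2, so 43.92 ft/s^2 = 43.92 * 0.3048 = 13.386816 m/s^2. 1 g_n = 9.80665 m/s^2, so 1.637 g_n = 1.637 * 9.80665 = 16.053486 m/s^2. Sum: 13.386816 + 16.053486 = 29.440302 m/s^2. 1 ft/s^2 = 0.3048 m/s^2, so 29.440302 m/s^2 = 29.440302 / 0.3048 = 96.588917 ft/s^2 ≈ 96.59 ft/s^2 (4 s.f.).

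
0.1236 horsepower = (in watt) 92.17. Check: 1 horsepower = 745.69987 W, so 0.1236 horsepower = 0.1236 * 745.69987 = 92.168504 W. 92.168504 W = 92.168504 watt ≈ 92.17 watt (4 s.f.).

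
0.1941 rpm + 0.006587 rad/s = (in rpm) 0.257. Check: 1 rpm = 0.10471976 rad/s, so 0.1941 rpm = 0.1941 * 0.10471976 = 0.020326104 rad/s. 0.006587 rad/s is already in rad/s. Sum: 0.020326104 + 0.006587 = 0.026913104 rad/s. 1 rpm = 0.10471976 rad/s, so 0.026913104 rad/s = 0.026913104 / 0.10471976 = 0.25700122 rpm ≈ 0.257 rpm (4 s.f.).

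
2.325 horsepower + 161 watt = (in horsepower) 1 horsepower = 745.69987 W, so 2.325 horsepower = 2.325 * 745.69987 = 1733.7522 W. 161 watt = 161 W. Sum: 1733.7522 + 161 = 1894.7522 W. 1 horsepower = 745.69987 W, so 1894.7522 W = 1894.7522 / 745.69987 = 2.5409046 horsepower ≈ 2.541 horsepower (4 s.f.). Final answer: 2.541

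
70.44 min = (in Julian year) 1 min = 60 s, so 70.44 min = 70.44 * 60 = 4226.4 s. 1 Julian year = 31557600 s, so 4226.4 s = 4226.4 / 31557600 = 0.00013392653 Julian year ≈ 0.0001339 Julian year (4 s.f.). Final answer: 0.0001339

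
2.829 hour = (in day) 1 hour = 3600 s, so 2.829 hour = 2.829 * 3600 = 10184.4 s. 1 day = 86400 s, so 10184.4 s = 10184.4 / 86400 = 0.117875 day ≈ 0.1179 day (4 s.f.). Final answer: 0.1179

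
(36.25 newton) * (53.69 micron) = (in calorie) 0.0004652. Check: 36.25 newton = 36.25 N. 1 micron = 1e-06 m, so 53.69 micron = 53.69 * 1e-06 = 5.369e-05 m. Combine: 36.25 N * 5.369e-05 m = 0.0019462625 J. 1 calorie = 4.184 J, so 0.0019462625 J = 0.0019462625 / 4.184 = 0.0004651679 calorie ≈ 0.0004652 calorie (4 s.f.).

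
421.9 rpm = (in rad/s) 44.18. Check: 1 rpm = 0.10471976 rad/s, so 421.9 rpm = 421.9 * 0.10471976 = 44.181265 rad/s. Result: 44.181265 rad/s ≈ 44.18 rad/s (4 s.f.).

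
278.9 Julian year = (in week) 1 Julian year = 31557600 s, so 278.9 Julian year = 278.9 * 31557600 = 8.8014146e+09 s. 1 week = 604800 s, so 8.8014146e+09 s = 8.8014146e+09 / 604800 = 14552.604 week ≈ 1.455e+04 week (4 s.f.). Final answer: 1.455e+04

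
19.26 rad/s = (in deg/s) 1 deg/s = 0.017453293 rad/s, so 19.26 rad/s = 19.26 / 0.017453293 = 1103.5167 deg/s ≈ 1104 deg/s (4 s.f.). Final answer: 1104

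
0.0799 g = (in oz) 0.002818. Check: 1 g = 0.001 kg, so 0.0799 g = 0.0799 * 0.001 = 7.99e-05 kg. 1 oz = 0.028349523 kg, so 7.99e-05 kg = 7.99e-05 / 0.028349523 = 0.0028183896 oz ≈ 0.002818 oz (4 s.f.).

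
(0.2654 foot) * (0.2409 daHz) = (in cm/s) 1 foot = 0.3048 m, so 0.2654 foot = 0.2654 * 0.3048 = 0.08089392 m. 1 daHz = 10 Hz, so 0.2409 daHz = 0.2409 * 10 = 2.409 Hz. Combine: 0.08089392 m * 2.409 Hz = 0.19487345 m/s. 1 cm/s = 0.01 m/s, so 0.19487345 m/s = 0.19487345 / 0.01 = 19.487345 cm/s ≈ 19.49 cm/s (4 s.f.). Final answer: 19.49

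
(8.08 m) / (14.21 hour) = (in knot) 0.000307. Check: 8.08 m is already in m. 1 hour = 3600 s, so 14.21 hour = 14.21 * 3600 = 51156 s. Combine: 8.08 m / 51156 s = 0.00015794824 m/s. 1 knot = 0.51444444 m/s, so 0.00015794824 m/s = 0.00015794824 / 0.51444444 = 0.00030702681 knot ≈ 0.000307 knot (4 s.f.).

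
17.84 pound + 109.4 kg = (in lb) 259. Check: 1 pound = 0.45359237 kg, so 17.84 pound = 17.84 * 0.45359237 = 8.0920879 kg. 109.4 kg is already in kg. Sum: 8.0920879 + 109.4 = 117.49209 kg. 1 lb = 0.45359237 kg, so 117.49209 kg = 117.49209 / 0.45359237 = 259.02571 lb ≈ 259 lb (4 s.f.).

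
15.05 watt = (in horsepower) 15.05 watt = 15.05 W. 1 horsepower = 745.69987 W, so 15.05 W = 15.05 / 745.69987 = 0.020182382 horsepower ≈ 0.02018 horsepower (4 s.f.). Final answer: 0.02018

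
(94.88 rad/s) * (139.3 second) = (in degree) 7.573e+05. Check: 94.88 rad/s is already in rad/s. 139.3 second = 139.3 s. Combine: 94.88 rad/s * 139.3 s = 13216.784 rad. 1 degree = 0.017453293 rad, so 13216.784 rad = 13216.784 / 0.017453293 = 757265.94 degree ≈ 7.573e+05 degree (4 s.f.).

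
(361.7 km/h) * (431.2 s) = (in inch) 1 km/h = 0.27777778 m/s, so 361.7 km/h = 361.7 * 0.27777778 = 100.47222 m/s. 431.2 s is already in s. Combine: 100.47222 m/s * 431.2 s = 43323.622 m. 1 inch = 0.0254 m, so 43323.622 m = 43323.622 / 0.0254 = 1705654.4 inch ≈ 1.706e+06 inch (4 s.f.). Final answer: 1.706e+06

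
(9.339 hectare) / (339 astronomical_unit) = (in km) 1 hectare = 10000 m^2, so 9.339 hectare = 9.339 * 10000 = 93390 m^2. 1 astronomical_unit = 1.4959787e+11 m, so 339 astronomical_unit = 339 * 1.4959787e+11 = 5.0713678e+13 m. Combine: 93390 m^2 / 5.0713678e+13 m = 1.841515e-09 m. 1 km = 1000 m, so 1.841515e-09 m = 1.841515e-09 / 1000 = 1.841515e-12 km ≈ 1.842e-12 km (4 s.f.). Final answer: 1.842e-12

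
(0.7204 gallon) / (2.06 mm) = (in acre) 1 gallon = 0.0037854118 m^3, so 0.7204 gallon = 0.7204 * 0.0037854118 = 0.0027270106 m^3. 1 mm = 0.001 m, so 2.06 mm = 2.06 * 0.001 = 0.00206 m. Combine: 0.0027270106 m^3 / 0.00206 m = 1.3237916 m^2. 1 acre = 4046.8564 m^2, so 1.3237916 m^2 = 1.3237916 / 4046.8564 = 0.00032711602 acre ≈ 0.0003271 acre (4 s.f.). Final answer: 0.0003271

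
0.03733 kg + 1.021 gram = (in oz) 0.03733 kg is already in kg. 1 gram = 0.001 kg, so 1.021 gram = 1.021 * 0.001 = 0.001021 kg. Sum: 0.03733 + 0.001021 = 0.038351 kg. 1 oz = 0.028349523 kg, so 0.038351 kg = 0.038351 / 0.028349523 = 1.3527917 oz ≈ 1.353 oz (4 s.f.). Final answer: 1.353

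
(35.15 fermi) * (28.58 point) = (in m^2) 3.544e-16. Check: 1 fermi = 1e-15 m, so 35.15 fermi = 35.15 * 1e-15 = 3.515e-14 m. 1 point = 0.00035277778 m, so 28.58 point = 28.58 * 0.00035277778 = 0.010082389 m. Combine: 3.515e-14 m * 0.010082389 m = 3.5439597e-16 m^2. Result: 3.5439597e-16 m^2 ≈ 3.544e-16 m^2 (4 s.f.).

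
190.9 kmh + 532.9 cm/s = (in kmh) 210.1. Check: 1 kmh = 0.27777778 m/s, so 190.9 kmh = 190.9 * 0.27777778 = 53.027778 m/s. 1 cm/s = 0.01 m/s, so 532.9 cm/s = 532.9 * 0.01 = 5.329 m/s. Sum: 53.027778 + 5.329 = 58.356778 m/s. 1 kmh = 0.27777778 m/s, so 58.356778 m/s = 58.356778 / 0.27777778 = 210.0844 kmh ≈ 210.1 kmh (4 s.f.).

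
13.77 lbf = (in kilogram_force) 1 lbf = 4.4482216 N, so 13.77 lbf = 13.77 * 4.4482216 = 61.252012 N. 1 kilogram_force = 9.80665 N, so 61.252012 N = 61.252012 / 9.80665 = 6.2459669 kilogram_force ≈ 6.246 kilogram_force (4 s.f.). Final answer: 6.246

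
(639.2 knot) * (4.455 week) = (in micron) 8.86e+14. Check: 1 knot = 0.51444444 m/s, so 639.2 knot = 639.2 * 0.51444444 = 328.83289 m/s. 1 week = 604800 s, so 4.455 week = 4.455 * 604800 = 2694384 s. Combine: 328.83289 m/s * 2694384 s = 8.8600207e+08 m. 1 micron = 1e-06 m, so 8.8600207e+08 m = 8.8600207e+08 / 1e-06 = 8.8600207e+14 micron ≈ 8.86e+14 micron (4 s.f.).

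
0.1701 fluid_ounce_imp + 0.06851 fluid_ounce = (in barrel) 1 fluid_ounce_imp = 2.8413063e-05 m^3, so 0.1701 fluid_ounce_imp = 0.1701 * 2.8413063e-05 = 4.8330619e-06 m^3. 1 fluid_ounce = 2.957353e-05 m^3, so 0.06851 fluid_ounce = 0.06851 * 2.957353e-05 = 2.0260825e-06 m^3. Sum: 4.8330619e-06 + 2.0260825e-06 = 6.8591444e-06 m^3. 1 barrel = 0.15898729 m^3, so 6.8591444e-06 m^3 = 6.8591444e-06 / 0.15898729 = 4.3142721e-05 barrel ≈ 4.314e-05 barrel (4 s.f.). Final answer: 4.314e-05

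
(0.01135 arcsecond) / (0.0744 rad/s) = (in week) 1.223e-12. Check: 1 arcsecond = 4.8481368e-06 rad, so 0.01135 arcsecond = 0.01135 * 4.8481368e-06 = 5.5026353e-08 rad. 0.0744 rad/s is already in rad/s. Combine: 5.5026353e-08 rad / 0.0744 rad/s = 7.3960152e-07 s. 1 week = 604800 s, so 7.3960152e-07 s = 7.3960152e-07 / 604800 = 1.2228861e-12 week ≈ 1.223e-12 week (4 s.f.).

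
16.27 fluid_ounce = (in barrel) 1 fluid_ounce = 2.957353e-05 m^3, so 16.27 fluid_ounce = 16.27 * 2.957353e-05 = 0.00048116133 m^3. 1 barrel = 0.15898729 m^3, so 0.00048116133 m^3 = 0.00048116133 / 0.15898729 = 0.0030264137 barrel ≈ 0.003026 barrel (4 s.f.). Final answer: 0.003026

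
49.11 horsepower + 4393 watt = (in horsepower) 55. Check: 1 horsepower = 745.69987 W, so 49.11 horsepower = 49.11 * 745.69987 = 36621.321 W. 4393 watt = 4393 W. Sum: 36621.321 + 4393 = 41014.321 W. 1 horsepower = 745.69987 W, so 41014.321 W = 41014.321 / 745.69987 = 55.00111 horsepower ≈ 55 horsepower (4 s.f.).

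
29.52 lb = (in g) 1.339e+04. Check: 1 lb = 0.45359237 kg, so 29.52 lb = 29.52 * 0.45359237 = 13.390047 kg. 1 g = 0.001 kg, so 13.390047 kg = 13.390047 / 0.001 = 13390.047 g ≈ 1.339e+04 g (4 s.f.).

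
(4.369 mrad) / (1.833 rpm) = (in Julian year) 7.213e-10. Check: 1 mrad = 0.001 rad, so 4.369 mrad = 4.369 * 0.001 = 0.004369 rad. 1 rpm = 0.10471976 rad/s, so 1.833 rpm = 1.833 * 0.10471976 = 0.19195131 rad/s. Combine: 0.004369 rad / 0.19195131 rad/s = 0.02276098 s. 1 Julian year = 31557600 s, so 0.02276098 s = 0.02276098 / 31557600 = 7.2125194e-10 Julian year ≈ 7.213e-10 Julian year (4 s.f.).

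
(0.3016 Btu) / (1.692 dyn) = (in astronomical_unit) 1 Btu = 1055.0559 J, so 0.3016 Btu = 0.3016 * 1055.0559 = 318.20485 J. 1 dyn = 1e-05 N, so 1.692 dyn = 1.692 * 1e-05 = 1.692e-05 N. Combine: 318.20485 J / 1.692e-05 N = 18806433 m. 1 astronomical_unit = 1.4959787e+11 m, so 18806433 m = 18806433 / 1.4959787e+11 = 0.00012571324 astronomical_unit ≈ 0.0001257 astronomical_unit (4 s.f.). Final answer: 0.0001257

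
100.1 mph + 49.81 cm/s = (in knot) 1 mph = 0.44704 m/s, so 100.1 mph = 100.1 * 0.44704 = 44.748704 m/s. 1 cm/s = 0.01 m/s, so 49.81 cm/s = 49.81 * 0.01 = 0.4981 m/s. Sum: 44.748704 + 0.4981 = 45.246804 m/s. 1 knot = 0.51444444 m/s, so 45.246804 m/s = 45.246804 / 0.51444444 = 87.952751 knot ≈ 87.95 knot (4 s.f.). Final answer: 87.95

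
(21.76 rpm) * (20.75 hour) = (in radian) 1.702e+05. Check: 1 rpm = 0.10471976 rad/s, so 21.76 rpm = 21.76 * 0.10471976 = 2.2787019 rad/s. 1 hour = 3600 s, so 20.75 hour = 20.75 * 3600 = 74700 s. Combine: 2.2787019 rad/s * 74700 s = 170219.03 rad. 170219.03 rad = 170219.03 radian ≈ 1.702e+05 radian (4 s.f.).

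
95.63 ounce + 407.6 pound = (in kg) 187.6. Check: 1 ounce = 0.028349523 kg, so 95.63 ounce = 95.63 * 0.028349523 = 2.7110649 kg. 1 pound = 0.45359237 kg, so 407.6 pound = 407.6 * 0.45359237 = 184.88425 kg. Sum: 2.7110649 + 184.88425 = 187.59531 kg. Result: 187.59531 kg ≈ 187.6 kg (4 s.f.).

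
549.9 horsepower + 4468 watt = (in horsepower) 555.9. Check: 1 horsepower = 745.69987 W, so 549.9 horsepower = 549.9 * 745.69987 = 410060.36 W. 4468 watt = 4468 W. Sum: 410060.36 + 4468 = 414528.36 W. 1 horsepower = 745.69987 W, so 414528.36 W = 414528.36 / 745.69987 = 555.89169 horsepower ≈ 555.9 horsepower (4 s.f.).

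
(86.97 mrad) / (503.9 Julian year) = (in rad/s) 1 mrad = 0.001 rad, so 86.97 mrad = 86.97 * 0.001 = 0.08697 rad. 1 Julian year = 31557600 s, so 503.9 Julian year = 503.9 * 31557600 = 1.5901875e+10 s. Combine: 0.08697 rad / 1.5901875e+10 s = 5.4691665e-12 rad/s. Result: 5.4691665e-12 rad/s ≈ 5.469e-12 rad/s (4 s.f.). Final answer: 5.469e-12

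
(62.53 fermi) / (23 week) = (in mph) 1.006e-20. Check: 1 fermi = 1e-15 m, so 62.53 fermi = 62.53 * 1e-15 = 6.253e-14 m. 1 week = 604800 s, so 23 week = 23 * 604800 = 13910400 s. Combine: 6.253e-14 m / 13910400 s = 4.4951978e-21 m/s. 1 mph = 0.44704 m/s, so 4.4951978e-21 m/s = 4.4951978e-21 / 0.44704 = 1.0055471e-20 mph ≈ 1.006e-20 mph (4 s.f.).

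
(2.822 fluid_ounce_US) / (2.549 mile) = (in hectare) 2.034e-12. Check: 1 fluid_ounce_US = 2.957353e-05 m^3, so 2.822 fluid_ounce_US = 2.822 * 2.957353e-05 = 8.34565e-05 m^3. 1 mile = 1609.344 m, so 2.549 mile = 2.549 * 1609.344 = 4102.2179 m. Combine: 8.34565e-05 m^3 / 4102.2179 m = 2.0344239e-08 m^2. 1 hectare = 10000 m^2, so 2.0344239e-08 m^2 = 2.0344239e-08 / 10000 = 2.0344239e-12 hectare ≈ 2.034e-12 hectare (4 s.f.).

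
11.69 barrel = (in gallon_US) 491. Check: 1 barrel = 0.15898729 m^3, so 11.69 barrel = 11.69 * 0.15898729 = 1.8585615 m^3. 1 gallon_US = 0.0037854118 m^3, so 1.8585615 m^3 = 1.8585615 / 0.0037854118 = 490.98 gallon_US ≈ 491 gallon_US (4 s.f.).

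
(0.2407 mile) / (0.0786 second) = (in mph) 1 mile = 1609.344 m, so 0.2407 mile = 0.2407 * 1609.344 = 387.3691 m. 0.0786 second = 0.0786 s. Combine: 387.3691 m / 0.0786 s = 4928.3601 m/s. 1 mph = 0.44704 m/s, so 4928.3601 m/s = 4928.3601 / 0.44704 = 11024.427 mph ≈ 1.102e+04 mph (4 s.f.). Final answer: 1.102e+04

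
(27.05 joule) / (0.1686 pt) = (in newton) 4.548e+05. Check: 27.05 joule = 27.05 J. 1 pt = 0.00035277778 m, so 0.1686 pt = 0.1686 * 0.00035277778 = 5.9478333e-05 m. Combine: 27.05 J / 5.9478333e-05 m = 454787.46 N. 454787.46 N = 454787.46 newton ≈ 4.548e+05 newton (4 s.f.).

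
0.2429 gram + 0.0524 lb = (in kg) 0.02401. Check: 1 gram = 0.001 kg, so 0.2429 gram = 0.2429 * 0.001 = 0.0002429 kg. 1 lb = 0.45359237 kg, so 0.0524 lb = 0.0524 * 0.45359237 = 0.02376824 kg. Sum: 0.0002429 + 0.02376824 = 0.02401114 kg. Result: 0.02401114 kg ≈ 0.02401 kg (4 s.f.).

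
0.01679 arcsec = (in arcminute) 1 arcsec = 4.8481368e-06 rad, so 0.01679 arcsec = 0.01679 * 4.8481368e-06 = 8.1400217e-08 rad. 1 arcminute = 0.00029088821 rad, so 8.1400217e-08 rad = 8.1400217e-08 / 0.00029088821 = 0.00027983333 arcminute ≈ 0.0002798 arcminute (4 s.f.). Final answer: 0.0002798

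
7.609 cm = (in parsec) 2.466e-18. Check: 1 cm = 0.01 m, so 7.609 cm = 7.609 * 0.01 = 0.07609 m. 1 parsec = 3.0856776e+16 m, so 0.07609 m = 0.07609 / 3.0856776e+16 = 2.465909e-18 parsec ≈ 2.466e-18 parsec (4 s.f.).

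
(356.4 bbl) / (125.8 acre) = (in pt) 0.3155. Check: 1 bbl = 0.15898729 m^3, so 356.4 bbl = 356.4 * 0.15898729 = 56.663072 m^3. 1 acre = 4046.8564 m^2, so 125.8 acre = 125.8 * 4046.8564 = 509094.54 m^2. Combine: 56.663072 m^3 / 509094.54 m^2 = 0.00011130167 m. 1 pt = 0.00035277778 m, so 0.00011130167 m = 0.00011130167 / 0.00035277778 = 0.31550079 pt ≈ 0.3155 pt (4 s.f.).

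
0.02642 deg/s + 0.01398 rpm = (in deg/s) 1 deg/s = 0.017453293 rad/s, so 0.02642 deg/s = 0.02642 * 0.017453293 = 0.00046111599 rad/s. 1 rpm = 0.10471976 rad/s, so 0.01398 rpm = 0.01398 * 0.10471976 = 0.0014639822 rad/s. Sum: 0.00046111599 + 0.0014639822 = 0.0019250982 rad/s. 1 deg/s = 0.017453293 rad/s, so 0.0019250982 rad/s = 0.0019250982 / 0.017453293 = 0.1103 deg/s. Final answer: 0.1103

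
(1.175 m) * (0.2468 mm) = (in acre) 1.175 m is already in m. 1 mm = 0.001 m, so 0.2468 mm = 0.2468 * 0.001 = 0.0002468 m. Combine: 1.175 m * 0.0002468 m = 0.00028999 m^2. 1 acre = 4046.8564 m^2, so 0.00028999 m^2 = 0.00028999 / 4046.8564 = 7.165809e-08 acre ≈ 7.166e-08 acre (4 s.f.). Final answer: 7.166e-08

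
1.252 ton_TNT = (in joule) 1 ton_TNT = 4.184e+09 J, so 1.252 ton_TNT = 1.252 * 4.184e+09 = 5.238368e+09 J. 5.238368e+09 J = 5.238368e+09 joule ≈ 5.238e+09 joule (4 s.f.). Final answer: 5.238e+09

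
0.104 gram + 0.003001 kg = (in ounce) 0.1095. Check: 1 gram = 0.001 kg, so 0.104 gram = 0.104 * 0.001 = 0.000104 kg. 0.003001 kg is already in kg. Sum: 0.000104 + 0.003001 = 0.003105 kg. 1 ounce = 0.028349523 kg, so 0.003105 kg = 0.003105 / 0.028349523 = 0.10952565 ounce ≈ 0.1095 ounce (4 s.f.).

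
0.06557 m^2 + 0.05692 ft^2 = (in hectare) 0.06557 m^2 is already in m^2. 1 ft^2 = 0.09290304 m^2, so 0.05692 ft^2 = 0.05692 * 0.09290304 = 0.005288041 m^2. Sum: 0.06557 + 0.005288041 = 0.070858041 m^2. 1 hectare = 10000 m^2, so 0.070858041 m^2 = 0.070858041 / 10000 = 7.0858041e-06 hectare ≈ 7.086e-06 hectare (4 s.f.). Final answer: 7.086e-06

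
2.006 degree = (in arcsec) 7222. Check: 1 degree = 0.017453293 rad, so 2.006 degree = 2.006 * 0.017453293 = 0.035011305 rad. 1 arcsec = 4.8481368e-06 rad, so 0.035011305 rad = 0.035011305 / 4.8481368e-06 = 7221.6 arcsec ≈ 7222 arcsec (4 s.f.).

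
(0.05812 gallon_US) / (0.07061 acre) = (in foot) 2.526e-06. Check: 1 gallon_US = 0.0037854118 m^3, so 0.05812 gallon_US = 0.05812 * 0.0037854118 = 0.00022000813 m^3. 1 acre = 4046.8564 m^2, so 0.07061 acre = 0.07061 * 4046.8564 = 285.74853 m^2. Combine: 0.00022000813 m^3 / 285.74853 m^2 = 7.6993618e-07 m. 1 foot = 0.3048 m, so 7.6993618e-07 m = 7.6993618e-07 / 0.3048 = 2.5260373e-06 foot ≈ 2.526e-06 foot (4 s.f.).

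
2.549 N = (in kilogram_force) 1 kilogram_force = 9.80665 N, so 2.549 N = 2.549 / 9.80665 = 0.25992566 kilogram_force ≈ 0.2599 kilogram_force (4 s.f.). Final answer: 0.2599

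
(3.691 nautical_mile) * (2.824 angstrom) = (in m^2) 1.93e-06. Check: 1 nautical_mile = 1852 m, so 3.691 nautical_mile = 3.691 * 1852 = 6835.732 m. 1 angstrom = 1e-10 m, so 2.824 angstrom = 2.824 * 1e-10 = 2.824e-10 m. Combine: 6835.732 m * 2.824e-10 m = 1.9304107e-06 m^2. Result: 1.9304107e-06 m^2 ≈ 1.93e-06 m^2 (4 s.f.).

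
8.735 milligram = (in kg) 8.735e-06. Check: 1 milligram = 1e-06 kg, so 8.735 milligram = 8.735 * 1e-06 = 8.735e-06 kg. Result: 8.735e-06 kg.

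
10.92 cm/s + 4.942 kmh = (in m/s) 1 cm/s = 0.01 m/s, so 10.92 cm/s = 10.92 * 0.01 = 0.1092 m/s. 1 kmh = 0.27777778 m/s, so 4.942 kmh = 4.942 * 0.27777778 = 1.3727778 m/s. Sum: 0.1092 + 1.3727778 = 1.4819778 m/s. Result: 1.4819778 m/s ≈ 1.482 m/s (4 s.f.). Final answer: 1.482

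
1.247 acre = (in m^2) 5046. Check: 1 acre = 4046.8564 m^2, so 1.247 acre = 1.247 * 4046.8564 = 5046.43 m^2. Result: 5046.43 m^2 ≈ 5046 m^2 (4 s.f.).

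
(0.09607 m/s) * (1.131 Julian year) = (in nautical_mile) 1851. Check: 0.09607 m/s is already in m/s. 1 Julian year = 31557600 s, so 1.131 Julian year = 1.131 * 31557600 = 35691646 s. Combine: 0.09607 m/s * 35691646 s = 3428896.4 m. 1 nautical_mile = 1852 m, so 3428896.4 m = 3428896.4 / 1852 = 1851.4559 nautical_mile ≈ 1851 nautical_mile (4 s.f.).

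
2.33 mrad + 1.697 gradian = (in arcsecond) 1 mrad = 0.001 rad, so 2.33 mrad = 2.33 * 0.001 = 0.00233 rad. 1 gradian = 0.015707963 rad, so 1.697 gradian = 1.697 * 0.015707963 = 0.026656414 rad. Sum: 0.00233 + 0.026656414 = 0.028986414 rad. 1 arcsecond = 4.8481368e-06 rad, so 0.028986414 rad = 0.028986414 / 4.8481368e-06 = 5978.877 arcsecond ≈ 5979 arcsecond (4 s.f.). Final answer: 5979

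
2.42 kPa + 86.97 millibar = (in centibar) 11.12. Check: 1 kPa = 1000 Pa, so 2.42 kPa = 2.42 * 1000 = 2420 Pa. 1 millibar = 100 Pa, so 86.97 millibar = 86.97 * 100 = 8697 Pa. Sum: 2420 + 8697 = 11117 Pa. 1 centibar = 1000 Pa, so 11117 Pa = 11117 / 1000 = 11.117 centibar ≈ 11.12 centibar (4 s.f.).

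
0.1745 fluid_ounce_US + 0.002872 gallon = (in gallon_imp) 0.003527. Check: 1 fluid_ounce_US = 2.957353e-05 m^3, so 0.1745 fluid_ounce_US = 0.1745 * 2.957353e-05 = 5.1605809e-06 m^3. 1 gallon = 0.0037854118 m^3, so 0.002872 gallon = 0.002872 * 0.0037854118 = 1.0871703e-05 m^3. Sum: 5.1605809e-06 + 1.0871703e-05 = 1.6032284e-05 m^3. 1 gallon_imp = 0.00454609 m^3, so 1.6032284e-05 m^3 = 1.6032284e-05 / 0.00454609 = 0.0035266094 gallon_imp ≈ 0.003527 gallon_imp (4 s.f.).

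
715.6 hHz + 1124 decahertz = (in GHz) 1 hHz = 100 Hz, so 715.6 hHz = 715.6 * 100 = 71560 Hz. 1 decahertz = 10 Hz, so 1124 decahertz = 1124 * 10 = 11240 Hz. Sum: 71560 + 11240 = 82800 Hz. 1 GHz = 1e+09 Hz, so 82800 Hz = 82800 / 1e+09 = 8.28e-05 GHz. Final answer: 8.28e-05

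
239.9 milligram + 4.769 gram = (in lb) 1 milligram = 1e-06 kg, so 239.9 milligram = 239.9 * 1e-06 = 0.0002399 kg. 1 gram = 0.001 kg, so 4.769 gram = 4.769 * 0.001 = 0.004769 kg. Sum: 0.0002399 + 0.004769 = 0.0050089 kg. 1 lb = 0.45359237 kg, so 0.0050089 kg = 0.0050089 / 0.45359237 = 0.011042734 lb ≈ 0.01104 lb (4 s.f.). Final answer: 0.01104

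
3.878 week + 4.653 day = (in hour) 1 week = 604800 s, so 3.878 week = 3.878 * 604800 = 2345414.4 s. 1 day = 86400 s, so 4.653 day = 4.653 * 86400 = 402019.2 s. Sum: 2345414.4 + 402019.2 = 2747433.6 s. 1 hour = 3600 s, so 2747433.6 s = 2747433.6 / 3600 = 763.176 hour ≈ 763.2 hour (4 s.f.). Final answer: 763.2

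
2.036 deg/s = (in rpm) 1 deg/s = 0.017453293 rad/s, so 2.036 deg/s = 2.036 * 0.017453293 = 0.035534904 rad/s. 1 rpm = 0.10471976 rad/s, so 0.035534904 rad/s = 0.035534904 / 0.10471976 = 0.33933333 rpm ≈ 0.3393 rpm (4 s.f.). Final answer: 0.3393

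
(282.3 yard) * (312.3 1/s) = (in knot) 1.567e+05. Check: 1 yard = 0.9144 m, so 282.3 yard = 282.3 * 0.9144 = 258.13512 m. 312.3 1/s = 312.3 Hz. Combine: 258.13512 m * 312.3 Hz = 80615.598 m/s. 1 knot = 0.51444444 m/s, so 80615.598 m/s = 80615.598 / 0.51444444 = 156704.19 knot ≈ 1.567e+05 knot (4 s.f.).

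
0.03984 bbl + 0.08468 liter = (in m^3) 1 bbl = 0.15898729 m^3, so 0.03984 bbl = 0.03984 * 0.15898729 = 0.0063340538 m^3. 1 liter = 0.001 m^3, so 0.08468 liter = 0.08468 * 0.001 = 8.468e-05 m^3. Sum: 0.0063340538 + 8.468e-05 = 0.0064187338 m^3. Result: 0.0064187338 m^3 ≈ 0.006419 m^3 (4 s.f.). Final answer: 0.006419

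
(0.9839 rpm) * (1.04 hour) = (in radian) 385.8. Check: 1 rpm = 0.10471976 rad/s, so 0.9839 rpm = 0.9839 * 0.10471976 = 0.10303377 rad/s. 1 hour = 3600 s, so 1.04 hour = 1.04 * 3600 = 3744 s. Combine: 0.10303377 rad/s * 3744 s = 385.75842 rad. 385.75842 rad = 385.75842 radian ≈ 385.8 radian (4 s.f.).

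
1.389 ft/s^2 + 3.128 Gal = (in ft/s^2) 1 ft/s^2 = 0.3048 m/s^2, so 1.389 ft/s^2 = 1.389 * 0.3048 = 0.4233672 m/s^2. 1 Gal = 0.01 m/s^2, so 3.128 Gal = 3.128 * 0.01 = 0.03128 m/s^2. Sum: 0.4233672 + 0.03128 = 0.4546472 m/s^2. 1 ft/s^2 = 0.3048 m/s^2, so 0.4546472 m/s^2 = 0.4546472 / 0.3048 = 1.4916247 ft/s^2 ≈ 1.492 ft/s^2 (4 s.f.). Final answer: 1.492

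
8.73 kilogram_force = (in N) 85.61. Check: 1 kilogram_force = 9.80665 N, so 8.73 kilogram_force = 8.73 * 9.80665 = 85.612054 N. Result: 85.612054 N ≈ 85.61 N (4 s.f.).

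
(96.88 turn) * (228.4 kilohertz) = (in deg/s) 7.966e+09. Check: 1 turn = 6.2831853 rad, so 96.88 turn = 96.88 * 6.2831853 = 608.71499 rad. 1 kilohertz = 1000 Hz, so 228.4 kilohertz = 228.4 * 1000 = 228400 Hz. Combine: 608.71499 rad * 228400 Hz = 1.390305e+08 rad/s. 1 deg/s = 0.017453293 rad/s, so 1.390305e+08 rad/s = 1.390305e+08 / 0.017453293 = 7.9658611e+09 deg/s ≈ 7.966e+09 deg/s (4 s.f.).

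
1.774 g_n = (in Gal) 1740. Check: 1 g_n = 9.80665 m/s^2, so 1.774 g_n = 1.774 * 9.80665 = 17.396997 m/s^2. 1 Gal = 0.01 m/s^2, so 17.396997 m/s^2 = 17.396997 / 0.01 = 1739.6997 Gal ≈ 1740 Gal (4 s.f.).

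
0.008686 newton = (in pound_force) 0.008686 newton = 0.008686 N. 1 pound_force = 4.4482216 N, so 0.008686 N = 0.008686 / 4.4482216 = 0.0019526905 pound_force ≈ 0.001953 pound_force (4 s.f.). Final answer: 0.001953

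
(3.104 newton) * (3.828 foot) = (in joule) 3.622. Check: 3.104 newton = 3.104 N. 1 foot = 0.3048 m, so 3.828 foot = 3.828 * 0.3048 = 1.1667744 m. Combine: 3.104 N * 1.1667744 m = 3.6216677 J. 3.6216677 J = 3.6216677 joule ≈ 3.622 joule (4 s.f.).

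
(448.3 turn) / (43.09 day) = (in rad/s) 1 turn = 6.2831853 rad, so 448.3 turn = 448.3 * 6.2831853 = 2816.752 rad. 1 day = 86400 s, so 43.09 day = 43.09 * 86400 = 3722976 s. Combine: 2816.752 rad / 3722976 s = 0.00075658612 rad/s. Result: 0.00075658612 rad/s ≈ 0.0007566 rad/s (4 s.f.). Final answer: 0.0007566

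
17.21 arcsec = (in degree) 1 arcsec = 4.8481368e-06 rad, so 17.21 arcsec = 17.21 * 4.8481368e-06 = 8.3436435e-05 rad. 1 degree = 0.017453293 rad, so 8.3436435e-05 rad = 8.3436435e-05 / 0.017453293 = 0.0047805556 degree ≈ 0.004781 degree (4 s.f.). Final answer: 0.004781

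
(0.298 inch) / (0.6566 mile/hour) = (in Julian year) 1 inch = 0.0254 m, so 0.298 inch = 0.298 * 0.0254 = 0.0075692 m. 1 mile/hour = 0.44704 m/s, so 0.6566 mile/hour = 0.6566 * 0.44704 = 0.29352646 m/s. Combine: 0.0075692 m / 0.29352646 m/s = 0.025787113 s. 1 Julian year = 31557600 s, so 0.025787113 s = 0.025787113 / 31557600 = 8.1714429e-10 Julian year ≈ 8.171e-10 Julian year (4 s.f.). Final answer: 8.171e-10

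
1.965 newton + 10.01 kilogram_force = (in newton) 100.1. Check: 1.965 newton = 1.965 N. 1 kilogram_force = 9.80665 N, so 10.01 kilogram_force = 10.01 * 9.80665 = 98.164566 N. Sum: 1.965 + 98.164566 = 100.12957 N. 100.12957 N = 100.12957 newton ≈ 100.1 newton (4 s.f.).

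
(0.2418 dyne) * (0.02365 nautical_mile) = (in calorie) 1 dyne = 1e-05 N, so 0.2418 dyne = 0.2418 * 1e-05 = 2.418e-06 N. 1 nautical_mile = 1852 m, so 0.02365 nautical_mile = 0.02365 * 1852 = 43.7998 m. Combine: 2.418e-06 N * 43.7998 m = 0.00010590792 J. 1 calorie = 4.184 J, so 0.00010590792 J = 0.00010590792 / 4.184 = 2.53126e-05 calorie ≈ 2.531e-05 calorie (4 s.f.). Final answer: 2.531e-05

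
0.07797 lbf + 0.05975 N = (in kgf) 1 lbf = 4.4482216 N, so 0.07797 lbf = 0.07797 * 4.4482216 = 0.34682784 N. 0.05975 N is already in N. Sum: 0.34682784 + 0.05975 = 0.40657784 N. 1 kgf = 9.80665 N, so 0.40657784 N = 0.40657784 / 9.80665 = 0.041459401 kgf ≈ 0.04146 kgf (4 s.f.). Final answer: 0.04146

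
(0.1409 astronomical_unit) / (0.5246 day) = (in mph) 1.04e+06. Check: 1 astronomical_unit = 1.4959787e+11 m, so 0.1409 astronomical_unit = 0.1409 * 1.4959787e+11 = 2.107834e+10 m. 1 day = 86400 s, so 0.5246 day = 0.5246 * 86400 = 45325.44 s. Combine: 2.107834e+10 m / 45325.44 s = 465044.35 m/s. 1 mph = 0.44704 m/s, so 465044.35 m/s = 465044.35 / 0.44704 = 1040274.6 mph ≈ 1.04e+06 mph (4 s.f.).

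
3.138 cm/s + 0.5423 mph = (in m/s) 0.2738. Check: 1 cm/s = 0.01 m/s, so 3.138 cm/s = 3.138 * 0.01 = 0.03138 m/s. 1 mph = 0.44704 m/s, so 0.5423 mph = 0.5423 * 0.44704 = 0.24242979 m/s. Sum: 0.03138 + 0.24242979 = 0.27380979 m/s. Result: 0.27380979 m/s ≈ 0.2738 m/s (4 s.f.).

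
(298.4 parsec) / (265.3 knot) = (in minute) 1 parsec = 3.0856776e+16 m, so 298.4 parsec = 298.4 * 3.0856776e+16 = 9.2076619e+18 m. 1 knot = 0.51444444 m/s, so 265.3 knot = 265.3 * 0.51444444 = 136.48211 m/s. Combine: 9.2076619e+18 m / 136.48211 m/s = 6.746424e+16 s. 1 minute = 60 s, so 6.746424e+16 s = 6.746424e+16 / 60 = 1.124404e+15 minute ≈ 1.124e+15 minute (4 s.f.). Final answer: 1.124e+15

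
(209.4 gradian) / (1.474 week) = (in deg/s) 0.0002114. Check: 1 gradian = 0.015707963 rad, so 209.4 gradian = 209.4 * 0.015707963 = 3.2892475 rad. 1 week = 604800 s, so 1.474 week = 1.474 * 604800 = 891475.2 s. Combine: 3.2892475 rad / 891475.2 s = 3.689668e-06 rad/s. 1 deg/s = 0.017453293 rad/s, so 3.689668e-06 rad/s = 3.689668e-06 / 0.017453293 = 0.0002114024 deg/s ≈ 0.0002114 deg/s (4 s.f.).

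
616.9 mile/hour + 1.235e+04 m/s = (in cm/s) 1 mile/hour = 0.44704 m/s, so 616.9 mile/hour = 616.9 * 0.44704 = 275.77898 m/s. 1.235e+04 m/s is already in m/s. Sum: 275.77898 + 12350 = 12625.779 m/s. 1 cm/s = 0.01 m/s, so 12625.779 m/s = 12625.779 / 0.01 = 1262577.9 cm/s ≈ 1.263e+06 cm/s (4 s.f.). Final answer: 1.263e+06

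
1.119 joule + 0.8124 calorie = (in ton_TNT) 1.08e-09. Check: 1.119 joule = 1.119 J. 1 calorie = 4.184 J, so 0.8124 calorie = 0.8124 * 4.184 = 3.3990816 J. Sum: 1.119 + 3.3990816 = 4.5180816 J. 1 ton_TNT = 4.184e+09 J, so 4.5180816 J = 4.5180816 / 4.184e+09 = 1.0798474e-09 ton_TNT ≈ 1.08e-09 ton_TNT (4 s.f.).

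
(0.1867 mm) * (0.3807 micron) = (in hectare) 1 mm = 0.001 m, so 0.1867 mm = 0.1867 * 0.001 = 0.0001867 m. 1 micron = 1e-06 m, so 0.3807 micron = 0.3807 * 1e-06 = 3.807e-07 m. Combine: 0.0001867 m * 3.807e-07 m = 7.107669e-11 m^2. 1 hectare = 10000 m^2, so 7.107669e-11 m^2 = 7.107669e-11 / 10000 = 7.107669e-15 hectare ≈ 7.108e-15 hectare (4 s.f.). Final answer: 7.108e-15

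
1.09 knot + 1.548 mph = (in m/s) 1 knot = 0.51444444 m/s, so 1.09 knot = 1.09 * 0.51444444 = 0.56074444 m/s. 1 mph = 0.44704 m/s, so 1.548 mph = 1.548 * 0.44704 = 0.69201792 m/s. Sum: 0.56074444 + 0.69201792 = 1.2527624 m/s. Result: 1.2527624 m/s ≈ 1.253 m/s (4 s.f.). Final answer: 1.253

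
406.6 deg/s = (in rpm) 1 deg/s = 0.017453293 rad/s, so 406.6 deg/s = 406.6 * 0.017453293 = 7.0965087 rad/s. 1 rpm = 0.10471976 rad/s, so 7.0965087 rad/s = 7.0965087 / 0.10471976 = 67.766667 rpm ≈ 67.77 rpm (4 s.f.). Final answer: 67.77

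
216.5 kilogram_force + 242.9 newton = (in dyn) 2.366e+08. Check: 1 kilogram_force = 9.80665 N, so 216.5 kilogram_force = 216.5 * 9.80665 = 2123.1397 N. 242.9 newton = 242.9 N. Sum: 2123.1397 + 242.9 = 2366.0397 N. 1 dyn = 1e-05 N, so 2366.0397 N = 2366.0397 / 1e-05 = 2.3660397e+08 dyn ≈ 2.366e+08 dyn (4 s.f.).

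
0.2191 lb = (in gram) 1 lb = 0.45359237 kg, so 0.2191 lb = 0.2191 * 0.45359237 = 0.099382088 kg. 1 gram = 0.001 kg, so 0.099382088 kg = 0.099382088 / 0.001 = 99.382088 gram ≈ 99.38 gram (4 s.f.). Final answer: 99.38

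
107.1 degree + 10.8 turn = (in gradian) 4439. Check: 1 degree = 0.017453293 rad, so 107.1 degree = 107.1 * 0.017453293 = 1.8692476 rad. 1 turn = 6.2831853 rad, so 10.8 turn = 10.8 * 6.2831853 = 67.858401 rad. Sum: 1.8692476 + 67.858401 = 69.727649 rad. 1 gradian = 0.015707963 rad, so 69.727649 rad = 69.727649 / 0.015707963 = 4439 gradian.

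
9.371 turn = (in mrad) 5.888e+04. Check: 1 turn = 6.2831853 rad, so 9.371 turn = 9.371 * 6.2831853 = 58.87973 rad. 1 mrad = 0.001 rad, so 58.87973 rad = 58.87973 / 0.001 = 58879.73 mrad ≈ 5.888e+04 mrad (4 s.f.).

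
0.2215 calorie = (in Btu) 1 calorie = 4.184 J, so 0.2215 calorie = 0.2215 * 4.184 = 0.926756 J. 1 Btu = 1055.0559 J, so 0.926756 J = 0.926756 / 1055.0559 = 0.0008783952 Btu ≈ 0.0008784 Btu (4 s.f.). Final answer: 0.0008784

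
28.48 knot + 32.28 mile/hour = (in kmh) 104.7. Check: 1 knot = 0.51444444 m/s, so 28.48 knot = 28.48 * 0.51444444 = 14.651378 m/s. 1 mile/hour = 0.44704 m/s, so 32.28 mile/hour = 32.28 * 0.44704 = 14.430451 m/s. Sum: 14.651378 + 14.430451 = 29.081829 m/s. 1 kmh = 0.27777778 m/s, so 29.081829 m/s = 29.081829 / 0.27777778 = 104.69458 kmh ≈ 104.7 kmh (4 s.f.).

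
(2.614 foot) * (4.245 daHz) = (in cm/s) 1 foot = 0.3048 m, so 2.614 foot = 2.614 * 0.3048 = 0.7967472 m. 1 daHz = 10 Hz, so 4.245 daHz = 4.245 * 10 = 42.45 Hz. Combine: 0.7967472 m * 42.45 Hz = 33.821919 m/s. 1 cm/s = 0.01 m/s, so 33.821919 m/s = 33.821919 / 0.01 = 3382.1919 cm/s ≈ 3382 cm/s (4 s.f.). Final answer: 3382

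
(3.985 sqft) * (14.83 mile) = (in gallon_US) 1 sqft = 0.09290304 m^2, so 3.985 sqft = 3.985 * 0.09290304 = 0.37021861 m^2. 1 mile = 1609.344 m, so 14.83 mile = 14.83 * 1609.344 = 23866.572 m. Combine: 0.37021861 m^2 * 23866.572 m = 8835.849 m^3. 1 gallon_US = 0.0037854118 m^3, so 8835.849 m^3 = 8835.849 / 0.0037854118 = 2334184.4 gallon_US ≈ 2.334e+06 gallon_US (4 s.f.). Final answer: 2.334e+06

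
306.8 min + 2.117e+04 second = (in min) 1 min = 60 s, so 306.8 min = 306.8 * 60 = 18408 s. 2.117e+04 second = 21170 s. Sum: 18408 + 21170 = 39578 s. 1 min = 60 s, so 39578 s = 39578 / 60 = 659.63333 min ≈ 659.6 min (4 s.f.). Final answer: 659.6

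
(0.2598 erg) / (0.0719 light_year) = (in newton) 1 erg = 1e-07 J, so 0.2598 erg = 0.2598 * 1e-07 = 2.598e-08 J. 1 light_year = 9.4607305e+15 m, so 0.0719 light_year = 0.0719 * 9.4607305e+15 = 6.8022652e+14 m. Combine: 2.598e-08 J / 6.8022652e+14 m = 3.8193159e-23 N. 3.8193159e-23 N = 3.8193159e-23 newton ≈ 3.819e-23 newton (4 s.f.). Final answer: 3.819e-23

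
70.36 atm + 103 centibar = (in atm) 1 atm = 101325 Pa, so 70.36 atm = 70.36 * 101325 = 7129227 Pa. 1 centibar = 1000 Pa, so 103 centibar = 103 * 1000 = 103000 Pa. Sum: 7129227 + 103000 = 7232227 Pa. 1 atm = 101325 Pa, so 7232227 Pa = 7232227 / 101325 = 71.376531 atm ≈ 71.38 atm (4 s.f.). Final answer: 71.38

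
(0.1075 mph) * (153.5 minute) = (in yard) 484. Check: 1 mph = 0.44704 m/s, so 0.1075 mph = 0.1075 * 0.44704 = 0.0480568 m/s. 1 minute = 60 s, so 153.5 minute = 153.5 * 60 = 9210 s. Combine: 0.0480568 m/s * 9210 s = 442.60313 m. 1 yard = 0.9144 m, so 442.60313 m = 442.60313 / 0.9144 = 484.03667 yard ≈ 484 yard (4 s.f.).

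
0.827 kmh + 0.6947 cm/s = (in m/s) 0.2367. Check: 1 kmh = 0.27777778 m/s, so 0.827 kmh = 0.827 * 0.27777778 = 0.22972222 m/s. 1 cm/s = 0.01 m/s, so 0.6947 cm/s = 0.6947 * 0.01 = 0.006947 m/s. Sum: 0.22972222 + 0.006947 = 0.23666922 m/s. Result: 0.23666922 m/s ≈ 0.2367 m/s (4 s.f.).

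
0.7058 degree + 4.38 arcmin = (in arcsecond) 1 degree = 0.017453293 rad, so 0.7058 degree = 0.7058 * 0.017453293 = 0.012318534 rad. 1 arcmin = 0.00029088821 rad, so 4.38 arcmin = 4.38 * 0.00029088821 = 0.0012740904 rad. Sum: 0.012318534 + 0.0012740904 = 0.013592624 rad. 1 arcsecond = 4.8481368e-06 rad, so 0.013592624 rad = 0.013592624 / 4.8481368e-06 = 2803.68 arcsecond ≈ 2804 arcsecond (4 s.f.). Final answer: 2804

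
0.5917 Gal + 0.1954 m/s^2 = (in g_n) 1 Gal = 0.01 m/s^2, so 0.5917 Gal = 0.5917 * 0.01 = 0.005917 m/s^2. 0.1954 m/s^2 is already in m/s^2. Sum: 0.005917 + 0.1954 = 0.201317 m/s^2. 1 g_n = 9.80665 m/s^2, so 0.201317 m/s^2 = 0.201317 / 9.80665 = 0.020528621 g_n ≈ 0.02053 g_n (4 s.f.). Final answer: 0.02053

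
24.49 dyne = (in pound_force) 5.506e-05. Check: 1 dyne = 1e-05 N, so 24.49 dyne = 24.49 * 1e-05 = 0.0002449 N. 1 pound_force = 4.4482216 N, so 0.0002449 N = 0.0002449 / 4.4482216 = 5.505571e-05 pound_force ≈ 5.506e-05 pound_force (4 s.f.).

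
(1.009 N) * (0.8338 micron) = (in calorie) 2.011e-07. Check: 1.009 N is already in N. 1 micron = 1e-06 m, so 0.8338 micron = 0.8338 * 1e-06 = 8.338e-07 m. Combine: 1.009 N * 8.338e-07 m = 8.413042e-07 J. 1 calorie = 4.184 J, so 8.413042e-07 J = 8.413042e-07 / 4.184 = 2.0107653e-07 calorie ≈ 2.011e-07 calorie (4 s.f.).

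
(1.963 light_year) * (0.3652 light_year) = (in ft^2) 6.907e+32. Check: 1 light_year = 9.4607305e+15 m, so 1.963 light_year = 1.963 * 9.4607305e+15 = 1.8571414e+16 m. 1 light_year = 9.4607305e+15 m, so 0.3652 light_year = 0.3652 * 9.4607305e+15 = 3.4550588e+15 m. Combine: 1.8571414e+16 m * 3.4550588e+15 m = 6.4165327e+31 m^2. 1 ft^2 = 0.09290304 m^2, so 6.4165327e+31 m^2 = 6.4165327e+31 / 0.09290304 = 6.9066983e+32 ft^2 ≈ 6.907e+32 ft^2 (4 s.f.).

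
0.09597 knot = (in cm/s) 1 knot = 0.51444444 m/s, so 0.09597 knot = 0.09597 * 0.51444444 = 0.049371233 m/s. 1 cm/s = 0.01 m/s, so 0.049371233 m/s = 0.049371233 / 0.01 = 4.9371233 cm/s ≈ 4.937 cm/s (4 s.f.). Final answer: 4.937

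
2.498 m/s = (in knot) 4.856. Check: 1 knot = 0.51444444 m/s, so 2.498 m/s = 2.498 / 0.51444444 = 4.8557235 knot ≈ 4.856 knot (4 s.f.).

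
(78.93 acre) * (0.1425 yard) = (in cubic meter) 4.162e+04. Check: 1 acre = 4046.8564 m^2, so 78.93 acre = 78.93 * 4046.8564 = 319418.38 m^2. 1 yard = 0.9144 m, so 0.1425 yard = 0.1425 * 0.9144 = 0.130302 m. Combine: 319418.38 m^2 * 0.130302 m = 41620.853 m^3. 41620.853 m^3 = 41620.853 cubic meter ≈ 4.162e+04 cubic meter (4 s.f.).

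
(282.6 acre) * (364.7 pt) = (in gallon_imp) 3.237e+07. Check: 1 acre = 4046.8564 m^2, so 282.6 acre = 282.6 * 4046.8564 = 1143641.6 m^2. 1 pt = 0.00035277778 m, so 364.7 pt = 364.7 * 0.00035277778 = 0.12865806 m. Combine: 1143641.6 m^2 * 0.12865806 m = 147138.71 m^3. 1 gallon_imp = 0.00454609 m^3, so 147138.71 m^3 = 147138.71 / 0.00454609 = 32365991 gallon_imp ≈ 3.237e+07 gallon_imp (4 s.f.).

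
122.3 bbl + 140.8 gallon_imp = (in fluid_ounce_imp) 7.069e+05. Check: 1 bbl = 0.15898729 m^3, so 122.3 bbl = 122.3 * 0.15898729 = 19.444146 m^3. 1 gallon_imp = 0.00454609 m^3, so 140.8 gallon_imp = 140.8 * 0.00454609 = 0.64008947 m^3. Sum: 19.444146 + 0.64008947 = 20.084236 m^3. 1 fluid_ounce_imp = 2.8413063e-05 m^3, so 20.084236 m^3 = 20.084236 / 2.8413063e-05 = 706866.27 fluid_ounce_imp ≈ 7.069e+05 fluid_ounce_imp (4 s.f.).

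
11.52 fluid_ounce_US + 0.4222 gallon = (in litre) 1.939. Check: 1 fluid_ounce_US = 2.957353e-05 m^3, so 11.52 fluid_ounce_US = 11.52 * 2.957353e-05 = 0.00034068706 m^3. 1 gallon = 0.0037854118 m^3, so 0.4222 gallon = 0.4222 * 0.0037854118 = 0.0015982009 m^3. Sum: 0.00034068706 + 0.0015982009 = 0.0019388879 m^3. 1 litre = 0.001 m^3, so 0.0019388879 m^3 = 0.0019388879 / 0.001 = 1.9388879 litre ≈ 1.939 litre (4 s.f.).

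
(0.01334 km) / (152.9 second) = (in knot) 0.1696. Check: 1 km = 1000 m, so 0.01334 km = 0.01334 * 1000 = 13.34 m. 152.9 second = 152.9 s. Combine: 13.34 m / 152.9 s = 0.087246566 m/s. 1 knot = 0.51444444 m/s, so 0.087246566 m/s = 0.087246566 / 0.51444444 = 0.16959376 knot ≈ 0.1696 knot (4 s.f.).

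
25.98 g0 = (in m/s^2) 1 g0 = 9.80665 m/s^2, so 25.98 g0 = 25.98 * 9.80665 = 254.77677 m/s^2. Result: 254.77677 m/s^2 ≈ 254.8 m/s^2 (4 s.f.). Final answer: 254.8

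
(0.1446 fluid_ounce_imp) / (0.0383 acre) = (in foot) 8.697e-08. Check: 1 fluid_ounce_imp = 2.8413063e-05 m^3, so 0.1446 fluid_ounce_imp = 0.1446 * 2.8413063e-05 = 4.1085288e-06 m^3. 1 acre = 4046.8564 m^2, so 0.0383 acre = 0.0383 * 4046.8564 = 154.9946 m^2. Combine: 4.1085288e-06 m^3 / 154.9946 m^2 = 2.6507561e-08 m. 1 foot = 0.3048 m, so 2.6507561e-08 m = 2.6507561e-08 / 0.3048 = 8.6967064e-08 foot ≈ 8.697e-08 foot (4 s.f.).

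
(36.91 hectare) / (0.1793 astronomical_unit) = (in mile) 8.55e-09. Check: 1 hectare = 10000 m^2, so 36.91 hectare = 36.91 * 10000 = 369100 m^2. 1 astronomical_unit = 1.4959787e+11 m, so 0.1793 astronomical_unit = 0.1793 * 1.4959787e+11 = 2.6822898e+10 m. Combine: 369100 m^2 / 2.6822898e+10 m = 1.3760631e-05 m. 1 mile = 1609.344 m, so 1.3760631e-05 m = 1.3760631e-05 / 1609.344 = 8.5504596e-09 mile ≈ 8.55e-09 mile (4 s.f.).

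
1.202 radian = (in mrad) 1202. Check: 1.202 radian = 1.202 rad. 1 mrad = 0.001 rad, so 1.202 rad = 1.202 / 0.001 = 1202 mrad.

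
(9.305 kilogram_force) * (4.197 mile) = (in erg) 6.163e+12. Check: 1 kilogram_force = 9.80665 N, so 9.305 kilogram_force = 9.305 * 9.80665 = 91.250878 N. 1 mile = 1609.344 m, so 4.197 mile = 4.197 * 1609.344 = 6754.4168 m. Combine: 91.250878 N * 6754.4168 m = 616346.46 J. 1 erg = 1e-07 J, so 616346.46 J = 616346.46 / 1e-07 = 6.1634646e+12 erg ≈ 6.163e+12 erg (4 s.f.).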